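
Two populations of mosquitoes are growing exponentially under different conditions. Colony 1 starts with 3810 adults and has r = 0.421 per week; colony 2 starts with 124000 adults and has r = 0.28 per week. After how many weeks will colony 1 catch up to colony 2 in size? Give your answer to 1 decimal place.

24.7 weeks

Set 3810·e^(0.421t) = 124000·e^(0.28t).
e^((0.421 − 0.28)t) = 124000/3810 → e^(0.141·t) = 32.546.
0.141·t = ln(32.546) = 3.4827, so t = 3.4827/0.141 = 24.7.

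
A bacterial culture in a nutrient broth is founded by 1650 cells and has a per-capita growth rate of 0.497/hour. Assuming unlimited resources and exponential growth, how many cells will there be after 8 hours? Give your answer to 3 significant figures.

N(t) = N₀·e^(rt) = 1650 × e^(0.497×8) = 1650 × e^3.976.
e^3.976 ≈ 53.303, so N ≈ 1650 × 53.303 = 87950.6.

88000 cells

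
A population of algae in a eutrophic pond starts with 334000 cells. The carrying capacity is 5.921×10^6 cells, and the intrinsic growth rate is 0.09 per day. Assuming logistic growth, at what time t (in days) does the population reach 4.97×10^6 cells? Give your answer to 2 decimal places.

49.67 days

A = (K − N₀)/N₀ = (5.921×10^6 − 334000)/334000 = 16.728.
Solve 5.921×10^6/(1 + 16.728·e^(−0.09t)) = 4.97×10^6: 1 + 16.728·e^(−0.09t) = 1.1913, so e^(−0.09t) = 0.0114391.
−0.09·t = ln(0.0114391) = -4.4707, so t = 4.4707/0.09 = 49.675.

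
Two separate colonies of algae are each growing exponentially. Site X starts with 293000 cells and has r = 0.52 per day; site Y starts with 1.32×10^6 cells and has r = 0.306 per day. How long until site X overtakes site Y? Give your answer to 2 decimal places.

7.03 days

Set 293000·e^(0.52t) = 1.32×10^6·e^(0.306t).
e^((0.52 − 0.306)t) = 1.32×10^6/293000 → e^(0.214·t) = 4.5051.
0.214·t = ln(4.5051) = 1.5052, so t = 1.5052/0.214 = 7.0337.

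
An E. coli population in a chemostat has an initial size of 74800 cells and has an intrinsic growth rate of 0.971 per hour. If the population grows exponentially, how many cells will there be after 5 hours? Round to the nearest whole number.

9602876 cells

N(t) = N₀·e^(rt) = 74800 × e^(0.971×5) = 74800 × e^4.855.
e^4.855 ≈ 128.38, so N ≈ 74800 × 128.38 = 9.602876×10^6.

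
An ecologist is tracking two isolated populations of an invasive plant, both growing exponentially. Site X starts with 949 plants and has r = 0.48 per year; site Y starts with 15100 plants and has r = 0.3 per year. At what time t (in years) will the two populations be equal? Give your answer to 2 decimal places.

15.37 years

Set 949·e^(0.48t) = 15100·e^(0.3t).
e^((0.48 − 0.3)t) = 15100/949 → e^(0.18·t) = 15.911.
0.18·t = ln(15.911) = 2.767, so t = 2.767/0.18 = 15.372.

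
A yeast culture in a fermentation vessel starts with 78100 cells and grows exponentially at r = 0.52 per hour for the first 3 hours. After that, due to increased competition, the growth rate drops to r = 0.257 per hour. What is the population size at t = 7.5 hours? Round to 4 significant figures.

Phase 1: N(3) = 78100·e^(0.52×3) = 78100·e^1.56 = 371664.
Phase 2 runs for 7.5 − 3 = 4.5 hours at r = 0.257.
N(7.5) = 371664·e^(0.257×4.5) = 371664·e^1.157 = 1.181441×10^6.

1181000 cells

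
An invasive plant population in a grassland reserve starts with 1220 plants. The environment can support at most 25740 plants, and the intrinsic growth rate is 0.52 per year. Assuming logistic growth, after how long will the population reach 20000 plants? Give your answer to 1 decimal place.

8.2 years

A = (K − N₀)/N₀ = (25740 − 1220)/1220 = 20.098.
Solve 25740/(1 + 20.098·e^(−0.52t)) = 20000: 1 + 20.098·e^(−0.52t) = 1.287, so e^(−0.52t) = 0.0142798.
−0.52·t = ln(0.0142798) = -4.2489, so t = 4.2489/0.52 = 8.171.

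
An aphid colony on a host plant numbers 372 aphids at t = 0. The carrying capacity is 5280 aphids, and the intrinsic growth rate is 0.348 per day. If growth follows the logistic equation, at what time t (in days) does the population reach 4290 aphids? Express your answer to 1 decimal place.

A = (K − N₀)/N₀ = (5280 − 372)/372 = 13.194.
Solve 5280/(1 + 13.194·e^(−0.348t)) = 4290: 1 + 13.194·e^(−0.348t) = 1.2308, so e^(−0.348t) = 0.0174911.
−0.348·t = ln(0.0174911) = -4.0461, so t = 4.0461/0.348 = 11.627.

11.6 days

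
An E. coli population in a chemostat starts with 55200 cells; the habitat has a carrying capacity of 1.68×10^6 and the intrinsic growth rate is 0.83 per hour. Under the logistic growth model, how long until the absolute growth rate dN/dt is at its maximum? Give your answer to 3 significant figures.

4.07 hours

Logistic growth is fastest at N = K/2 = 840000.
A = (K − N₀)/N₀ = 29.435. Set K/(1 + A·e^(−rt)) = K/2 → A·e^(−rt) = 1.
e^(−0.83t) = 1/29.435 = 0.0339734, so t = ln(29.435)/0.83 = 3.3822/0.83 = 4.0749.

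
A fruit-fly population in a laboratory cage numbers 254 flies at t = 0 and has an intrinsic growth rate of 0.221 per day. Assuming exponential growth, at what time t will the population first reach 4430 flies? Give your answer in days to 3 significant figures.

Set N₀·e^(rt) = 4430: e^(0.221·t) = 4430/254 = 17.441.
0.221·t = ln(17.441) = 2.8588, so t = 2.8588/0.221 = 12.936.

12.9 days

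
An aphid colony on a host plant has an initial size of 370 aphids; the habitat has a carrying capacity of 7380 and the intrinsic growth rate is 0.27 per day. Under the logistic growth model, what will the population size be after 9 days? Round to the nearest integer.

2766 aphids

A = (K − N₀)/N₀ = (7380 − 370)/370 = 18.946.
N(t) = K/(1 + A·e^(−rt)) = 7380/(1 + 18.946×e^(−0.27×9)).
e^(−2.43) = 0.088037; denominator = 1 + 18.946×0.088037 = 2.6679.
N = 7380/2.6679 = 2766.18.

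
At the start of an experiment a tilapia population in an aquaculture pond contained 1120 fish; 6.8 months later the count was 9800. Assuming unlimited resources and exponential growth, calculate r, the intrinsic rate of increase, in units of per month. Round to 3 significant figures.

0.319 per month

From N(t) = N₀·e^(rt): e^(r·6.8) = 9800/1120 = 8.75.
r·6.8 = ln(8.75) = 2.1691, so r = 2.1691/6.8 = 0.31898.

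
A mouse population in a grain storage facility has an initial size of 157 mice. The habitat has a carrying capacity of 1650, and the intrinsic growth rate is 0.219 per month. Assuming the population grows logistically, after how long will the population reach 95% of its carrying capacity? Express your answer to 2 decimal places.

A = (K − N₀)/N₀ = (1650 − 157)/157 = 9.5096.
Solve 1650/(1 + 9.5096·e^(−0.219t)) = 1567.5: 1 + 9.5096·e^(−0.219t) = 1.0526, so e^(−0.219t) = 0.0055346.
−0.219·t = ln(0.0055346) = -5.1967, so t = 5.1967/0.219 = 23.729.

23.73 months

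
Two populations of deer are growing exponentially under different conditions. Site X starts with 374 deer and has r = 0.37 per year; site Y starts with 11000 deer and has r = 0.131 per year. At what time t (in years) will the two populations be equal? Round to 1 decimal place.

14.1 years

Set 374·e^(0.37t) = 11000·e^(0.131t).
e^((0.37 − 0.131)t) = 11000/374 → e^(0.239·t) = 29.412.
0.239·t = ln(29.412) = 3.3814, so t = 3.3814/0.239 = 14.148.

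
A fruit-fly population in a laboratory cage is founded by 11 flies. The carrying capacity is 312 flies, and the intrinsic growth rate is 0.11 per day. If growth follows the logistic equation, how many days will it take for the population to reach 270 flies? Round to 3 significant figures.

A = (K − N₀)/N₀ = (312 − 11)/11 = 27.364.
Solve 312/(1 + 27.364·e^(−0.11t)) = 270: 1 + 27.364·e^(−0.11t) = 1.1556, so e^(−0.11t) = 0.00568475.
−0.11·t = ln(0.00568475) = -5.17, so t = 5.17/0.11 = 47.

47.0 days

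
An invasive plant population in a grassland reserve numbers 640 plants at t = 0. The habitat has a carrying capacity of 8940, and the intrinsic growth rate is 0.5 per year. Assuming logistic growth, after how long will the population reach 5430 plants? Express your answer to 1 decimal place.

A = (K − N₀)/N₀ = (8940 − 640)/640 = 12.969.
Solve 8940/(1 + 12.969·e^(−0.5t)) = 5430: 1 + 12.969·e^(−0.5t) = 1.6464, so e^(−0.5t) = 0.0498436.
−0.5·t = ln(0.0498436) = -2.9989, so t = 2.9989/0.5 = 5.9977.

6.0 years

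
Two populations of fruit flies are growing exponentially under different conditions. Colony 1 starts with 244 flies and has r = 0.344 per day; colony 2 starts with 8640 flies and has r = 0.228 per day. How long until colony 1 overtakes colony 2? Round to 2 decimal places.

30.75 days

Set 244·e^(0.344t) = 8640·e^(0.228t).
e^((0.344 − 0.228)t) = 8640/244 → e^(0.116·t) = 35.41.
0.116·t = ln(35.41) = 3.567, so t = 3.567/0.116 = 30.75.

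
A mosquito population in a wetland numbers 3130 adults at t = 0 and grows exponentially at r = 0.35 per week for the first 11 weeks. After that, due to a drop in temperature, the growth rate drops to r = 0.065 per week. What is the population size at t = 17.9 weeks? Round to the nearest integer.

Phase 1: N(11) = 3130·e^(0.35×11) = 3130·e^3.85 = 147088.
Phase 2 runs for 17.9 − 11 = 6.9 weeks at r = 0.065.
N(17.9) = 147088·e^(0.065×6.9) = 147088·e^0.4485 = 230335.

230335 adults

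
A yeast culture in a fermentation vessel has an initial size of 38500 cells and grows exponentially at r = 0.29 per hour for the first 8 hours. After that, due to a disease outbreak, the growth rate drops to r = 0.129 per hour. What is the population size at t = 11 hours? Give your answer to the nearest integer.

576894 cells

Phase 1: N(8) = 38500·e^(0.29×8) = 38500·e^2.32 = 391763.
Phase 2 runs for 11 − 8 = 3 hours at r = 0.129.
N(11) = 391763·e^(0.129×3) = 391763·e^0.387 = 576894.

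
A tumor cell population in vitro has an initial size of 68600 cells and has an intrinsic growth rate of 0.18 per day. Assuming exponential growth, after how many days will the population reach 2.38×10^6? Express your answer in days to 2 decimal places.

19.70 days

Set N₀·e^(rt) = 2.38×10^6: e^(0.18·t) = 2.38×10^6/68600 = 34.694.
0.18·t = ln(34.694) = 3.5466, so t = 3.5466/0.18 = 19.703.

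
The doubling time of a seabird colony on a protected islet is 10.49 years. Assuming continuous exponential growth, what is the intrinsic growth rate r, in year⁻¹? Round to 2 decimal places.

r = ln(2)/t_d = 0.6931/10.49 = 0.066077.

0.07 per year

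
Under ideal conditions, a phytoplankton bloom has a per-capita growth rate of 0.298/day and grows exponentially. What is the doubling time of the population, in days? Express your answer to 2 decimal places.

2.33 days

Doubling time t_d = ln(2)/r = 0.6931/0.298 = 2.326.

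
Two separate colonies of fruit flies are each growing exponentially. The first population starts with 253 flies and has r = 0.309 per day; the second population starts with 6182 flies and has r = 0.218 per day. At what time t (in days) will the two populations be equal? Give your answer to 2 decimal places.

Set 253·e^(0.309t) = 6182·e^(0.218t).
e^((0.309 − 0.218)t) = 6182/253 → e^(0.091·t) = 24.435.
0.091·t = ln(24.435) = 3.196, so t = 3.196/0.091 = 35.121.

35.12 days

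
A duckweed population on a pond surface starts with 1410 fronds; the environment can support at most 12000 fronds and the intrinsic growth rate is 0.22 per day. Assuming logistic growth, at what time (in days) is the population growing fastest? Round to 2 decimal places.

9.17 days

Logistic growth is fastest at N = K/2 = 6000.
A = (K − N₀)/N₀ = 7.5106. Set K/(1 + A·e^(−rt)) = K/2 → A·e^(−rt) = 1.
e^(−0.22t) = 1/7.5106 = 0.133144, so t = ln(7.5106)/0.22 = 2.0163/0.22 = 9.1651.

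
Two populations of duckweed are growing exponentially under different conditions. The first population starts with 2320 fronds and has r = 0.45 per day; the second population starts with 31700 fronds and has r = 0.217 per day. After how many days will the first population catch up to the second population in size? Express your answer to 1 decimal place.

11.2 days

Set 2320·e^(0.45t) = 31700·e^(0.217t).
e^((0.45 − 0.217)t) = 31700/2320 → e^(0.233·t) = 13.664.
0.233·t = ln(13.664) = 2.6147, so t = 2.6147/0.233 = 11.222.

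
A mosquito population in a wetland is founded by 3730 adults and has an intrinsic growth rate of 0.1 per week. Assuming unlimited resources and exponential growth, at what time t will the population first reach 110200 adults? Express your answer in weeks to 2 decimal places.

Set N₀·e^(rt) = 110200: e^(0.1·t) = 110200/3730 = 29.544.
0.1·t = ln(29.544) = 3.3859, so t = 3.3859/0.1 = 33.859.

33.86 weeks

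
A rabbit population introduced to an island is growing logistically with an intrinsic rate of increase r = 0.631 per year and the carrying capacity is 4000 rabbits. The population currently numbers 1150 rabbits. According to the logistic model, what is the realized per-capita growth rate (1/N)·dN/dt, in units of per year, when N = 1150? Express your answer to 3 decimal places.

0.450 per year

(1/N)·dN/dt = r(1 − N/K) = 0.631 × (1 − 1150/4000).
= 0.631 × 0.7125 = 0.44959.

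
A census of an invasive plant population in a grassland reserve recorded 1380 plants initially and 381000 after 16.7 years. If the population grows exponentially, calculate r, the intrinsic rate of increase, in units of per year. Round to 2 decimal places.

0.34 per year

From N(t) = N₀·e^(rt): e^(r·16.7) = 381000/1380 = 276.09.
r·16.7 = ln(276.09) = 5.6207, so r = 5.6207/16.7 = 0.33657.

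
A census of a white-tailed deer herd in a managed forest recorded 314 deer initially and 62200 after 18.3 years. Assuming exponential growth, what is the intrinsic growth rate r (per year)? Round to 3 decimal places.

From N(t) = N₀·e^(rt): e^(r·18.3) = 62200/314 = 198.09.
r·18.3 = ln(198.09) = 5.2887, so r = 5.2887/18.3 = 0.289.

0.289 per year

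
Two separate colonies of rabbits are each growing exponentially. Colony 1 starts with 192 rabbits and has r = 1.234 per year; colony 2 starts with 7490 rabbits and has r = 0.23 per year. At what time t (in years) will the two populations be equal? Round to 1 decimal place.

3.6 years

Set 192·e^(1.234t) = 7490·e^(0.23t).
e^((1.234 − 0.23)t) = 7490/192 → e^(1.004·t) = 39.01.
1.004·t = ln(39.01) = 3.6638, so t = 3.6638/1.004 = 3.6492.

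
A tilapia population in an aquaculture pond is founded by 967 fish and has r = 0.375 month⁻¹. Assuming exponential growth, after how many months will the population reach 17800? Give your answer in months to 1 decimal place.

Set N₀·e^(rt) = 17800: e^(0.375·t) = 17800/967 = 18.407.
0.375·t = ln(18.407) = 2.9128, so t = 2.9128/0.375 = 7.7673.

7.8 months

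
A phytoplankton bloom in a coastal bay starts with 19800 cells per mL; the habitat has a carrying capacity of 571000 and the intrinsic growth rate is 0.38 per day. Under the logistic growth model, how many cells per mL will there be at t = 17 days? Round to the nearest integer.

A = (K − N₀)/N₀ = (571000 − 19800)/19800 = 27.838.
N(t) = K/(1 + A·e^(−rt)) = 571000/(1 + 27.838×e^(−0.38×17)).
e^(−6.46) = 0.0015648; denominator = 1 + 27.838×0.0015648 = 1.0436.
N = 571000/1.0436 = 547165.

547165 cells per mL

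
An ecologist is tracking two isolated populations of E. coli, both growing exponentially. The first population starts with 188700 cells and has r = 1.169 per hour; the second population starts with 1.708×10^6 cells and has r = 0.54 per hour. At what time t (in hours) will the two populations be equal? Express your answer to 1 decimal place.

Set 188700·e^(1.169t) = 1.708×10^6·e^(0.54t).
e^((1.169 − 0.54)t) = 1.708×10^6/188700 → e^(0.629·t) = 9.0514.
0.629·t = ln(9.0514) = 2.2029, so t = 2.2029/0.629 = 3.5023.

3.5 hours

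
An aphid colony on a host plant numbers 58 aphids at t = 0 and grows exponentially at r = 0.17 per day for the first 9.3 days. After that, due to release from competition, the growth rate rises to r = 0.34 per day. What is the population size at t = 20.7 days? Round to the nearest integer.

13595 aphids

Phase 1: N(9.3) = 58·e^(0.17×9.3) = 58·e^1.581 = 281.869.
Phase 2 runs for 20.7 − 9.3 = 11.4 days at r = 0.34.
N(20.7) = 281.869·e^(0.34×11.4) = 281.869·e^3.876 = 13594.8.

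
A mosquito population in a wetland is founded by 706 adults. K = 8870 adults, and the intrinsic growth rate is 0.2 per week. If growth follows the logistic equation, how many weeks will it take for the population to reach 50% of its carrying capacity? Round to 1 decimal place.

A = (K − N₀)/N₀ = (8870 − 706)/706 = 11.564.
Solve 8870/(1 + 11.564·e^(−0.2t)) = 4435: 1 + 11.564·e^(−0.2t) = 2, so e^(−0.2t) = 0.0864772.
−0.2·t = ln(0.0864772) = -2.4479, so t = 2.4479/0.2 = 12.239.

12.2 weeks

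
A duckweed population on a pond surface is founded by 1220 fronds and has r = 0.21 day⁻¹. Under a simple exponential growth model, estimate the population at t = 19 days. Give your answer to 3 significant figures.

65900 fronds

N(t) = N₀·e^(rt) = 1220 × e^(0.21×19) = 1220 × e^3.99.
e^3.99 ≈ 54.055, so N ≈ 1220 × 54.055 = 65947.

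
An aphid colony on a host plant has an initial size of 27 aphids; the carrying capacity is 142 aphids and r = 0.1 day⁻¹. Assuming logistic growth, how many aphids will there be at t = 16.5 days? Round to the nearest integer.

78 aphids

A = (K − N₀)/N₀ = (142 − 27)/27 = 4.2593.
N(t) = K/(1 + A·e^(−rt)) = 142/(1 + 4.2593×e^(−0.1×16.5)).
e^(−1.65) = 0.19205; denominator = 1 + 4.2593×0.19205 = 1.818.
N = 142/1.818 = 78.1082.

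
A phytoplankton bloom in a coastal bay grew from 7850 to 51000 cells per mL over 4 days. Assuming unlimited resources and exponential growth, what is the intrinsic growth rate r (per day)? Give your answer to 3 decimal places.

From N(t) = N₀·e^(rt): e^(r·4) = 51000/7850 = 6.4968.
r·4 = ln(6.4968) = 1.8713, so r = 1.8713/4 = 0.46783.

0.468 per day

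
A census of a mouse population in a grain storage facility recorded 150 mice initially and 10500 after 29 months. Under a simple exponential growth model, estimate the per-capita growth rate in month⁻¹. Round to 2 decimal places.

0.15 per month

From N(t) = N₀·e^(rt): e^(r·29) = 10500/150 = 70.
r·29 = ln(70) = 4.2485, so r = 4.2485/29 = 0.1465.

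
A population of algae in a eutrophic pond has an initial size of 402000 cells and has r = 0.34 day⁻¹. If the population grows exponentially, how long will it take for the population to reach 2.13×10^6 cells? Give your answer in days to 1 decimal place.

4.9 days

Set N₀·e^(rt) = 2.13×10^6: e^(0.34·t) = 2.13×10^6/402000 = 5.2985.
0.34·t = ln(5.2985) = 1.6674, so t = 1.6674/0.34 = 4.9042.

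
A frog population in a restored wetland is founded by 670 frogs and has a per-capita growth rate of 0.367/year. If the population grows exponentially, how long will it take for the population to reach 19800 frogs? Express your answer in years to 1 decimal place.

Set N₀·e^(rt) = 19800: e^(0.367·t) = 19800/670 = 29.552.
0.367·t = ln(29.552) = 3.3862, so t = 3.3862/0.367 = 9.2266.

9.2 years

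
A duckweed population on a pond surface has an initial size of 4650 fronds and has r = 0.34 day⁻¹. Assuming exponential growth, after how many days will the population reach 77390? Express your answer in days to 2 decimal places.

Set N₀·e^(rt) = 77390: e^(0.34·t) = 77390/4650 = 16.643.
0.34·t = ln(16.643) = 2.812, so t = 2.812/0.34 = 8.2706.

8.27 days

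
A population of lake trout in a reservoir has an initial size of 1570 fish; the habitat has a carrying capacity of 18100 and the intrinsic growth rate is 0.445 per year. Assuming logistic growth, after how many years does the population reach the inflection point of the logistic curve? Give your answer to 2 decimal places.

5.29 years

Logistic growth is fastest at N = K/2 = 9050.
A = (K − N₀)/N₀ = 10.529. Set K/(1 + A·e^(−rt)) = K/2 → A·e^(−rt) = 1.
e^(−0.445t) = 1/10.529 = 0.0949788, so t = ln(10.529)/0.445 = 2.3541/0.445 = 5.2901.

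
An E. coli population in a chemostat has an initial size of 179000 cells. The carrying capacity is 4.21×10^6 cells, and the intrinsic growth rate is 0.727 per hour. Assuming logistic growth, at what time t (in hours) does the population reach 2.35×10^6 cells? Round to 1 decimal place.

4.6 hours

A = (K − N₀)/N₀ = (4.21×10^6 − 179000)/179000 = 22.52.
Solve 4.21×10^6/(1 + 22.52·e^(−0.727t)) = 2.35×10^6: 1 + 22.52·e^(−0.727t) = 1.7915, so e^(−0.727t) = 0.0351468.
−0.727·t = ln(0.0351468) = -3.3482, so t = 3.3482/0.727 = 4.6055.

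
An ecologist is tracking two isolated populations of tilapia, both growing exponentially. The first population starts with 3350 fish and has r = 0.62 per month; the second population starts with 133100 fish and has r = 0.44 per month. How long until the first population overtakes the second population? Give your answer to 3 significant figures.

Set 3350·e^(0.62t) = 133100·e^(0.44t).
e^((0.62 − 0.44)t) = 133100/3350 → e^(0.18·t) = 39.731.
0.18·t = ln(39.731) = 3.6821, so t = 3.6821/0.18 = 20.456.

20.5 months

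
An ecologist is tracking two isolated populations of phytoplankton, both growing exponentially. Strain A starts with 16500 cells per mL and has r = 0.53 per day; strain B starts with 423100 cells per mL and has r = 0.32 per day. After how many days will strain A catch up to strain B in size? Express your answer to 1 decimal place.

Set 16500·e^(0.53t) = 423100·e^(0.32t).
e^((0.53 − 0.32)t) = 423100/16500 → e^(0.21·t) = 25.642.
0.21·t = ln(25.642) = 3.2442, so t = 3.2442/0.21 = 15.449.

15.4 days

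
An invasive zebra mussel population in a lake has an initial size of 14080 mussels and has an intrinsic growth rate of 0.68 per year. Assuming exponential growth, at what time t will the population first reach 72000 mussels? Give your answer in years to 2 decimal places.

2.40 years

Set N₀·e^(rt) = 72000: e^(0.68·t) = 72000/14080 = 5.1136.
0.68·t = ln(5.1136) = 1.6319, so t = 1.6319/0.68 = 2.3999.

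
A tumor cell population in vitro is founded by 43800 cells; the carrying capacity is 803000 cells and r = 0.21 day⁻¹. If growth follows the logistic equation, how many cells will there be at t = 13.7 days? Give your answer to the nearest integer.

A = (K − N₀)/N₀ = (803000 − 43800)/43800 = 17.333.
N(t) = K/(1 + A·e^(−rt)) = 803000/(1 + 17.333×e^(−0.21×13.7)).
e^(−2.877) = 0.056303; denominator = 1 + 17.333×0.056303 = 1.9759.
N = 803000/1.9759 = 406392.

406392 cells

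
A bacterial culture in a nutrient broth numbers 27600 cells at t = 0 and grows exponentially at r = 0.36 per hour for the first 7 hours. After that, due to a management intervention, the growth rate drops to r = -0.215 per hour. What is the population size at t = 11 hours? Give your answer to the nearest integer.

145157 cells

Phase 1: N(7) = 27600·e^(0.36×7) = 27600·e^2.52 = 343029.
Phase 2 runs for 11 − 7 = 4 hours at r = -0.215.
N(11) = 343029·e^(-0.215×4) = 343029·e^-0.86 = 145157.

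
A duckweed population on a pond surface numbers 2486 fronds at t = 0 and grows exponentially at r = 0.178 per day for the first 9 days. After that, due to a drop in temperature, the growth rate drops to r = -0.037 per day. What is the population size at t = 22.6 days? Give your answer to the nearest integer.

Phase 1: N(9) = 2486·e^(0.178×9) = 2486·e^1.602 = 12337.9.
Phase 2 runs for 22.6 − 9 = 13.6 days at r = -0.037.
N(22.6) = 12337.9·e^(-0.037×13.6) = 12337.9·e^-0.5032 = 7459.4.

7459 fronds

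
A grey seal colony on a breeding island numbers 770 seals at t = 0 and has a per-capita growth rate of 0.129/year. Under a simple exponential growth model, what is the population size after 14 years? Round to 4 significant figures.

N(t) = N₀·e^(rt) = 770 × e^(0.129×14) = 770 × e^1.806.
e^1.806 ≈ 6.0861, so N ≈ 770 × 6.0861 = 4686.26.

4686 seals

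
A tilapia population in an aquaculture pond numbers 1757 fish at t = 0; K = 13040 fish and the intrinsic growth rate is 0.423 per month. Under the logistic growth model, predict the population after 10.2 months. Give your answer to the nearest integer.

A = (K − N₀)/N₀ = (13040 − 1757)/1757 = 6.4217.
N(t) = K/(1 + A·e^(−rt)) = 13040/(1 + 6.4217×e^(−0.423×10.2)).
e^(−4.315) = 0.013372; denominator = 1 + 6.4217×0.013372 = 1.0859.
N = 13040/1.0859 = 12008.8.

12009 fish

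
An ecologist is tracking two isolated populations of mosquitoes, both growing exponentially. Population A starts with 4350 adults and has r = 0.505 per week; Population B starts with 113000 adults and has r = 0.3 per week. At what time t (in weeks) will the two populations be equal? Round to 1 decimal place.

Set 4350·e^(0.505t) = 113000·e^(0.3t).
e^((0.505 − 0.3)t) = 113000/4350 → e^(0.205·t) = 25.977.
0.205·t = ln(25.977) = 3.2572, so t = 3.2572/0.205 = 15.889.

15.9 weeks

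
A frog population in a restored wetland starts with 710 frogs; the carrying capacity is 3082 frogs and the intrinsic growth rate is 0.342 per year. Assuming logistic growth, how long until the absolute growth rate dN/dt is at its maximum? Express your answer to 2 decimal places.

3.53 years

Logistic growth is fastest at N = K/2 = 1541.
A = (K − N₀)/N₀ = 3.3408. Set K/(1 + A·e^(−rt)) = K/2 → A·e^(−rt) = 1.
e^(−0.342t) = 1/3.3408 = 0.299325, so t = ln(3.3408)/0.342 = 1.2062/0.342 = 3.527.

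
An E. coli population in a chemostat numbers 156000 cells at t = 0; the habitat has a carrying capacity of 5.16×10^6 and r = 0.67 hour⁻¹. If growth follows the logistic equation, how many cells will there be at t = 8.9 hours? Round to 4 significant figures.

4767000 cells

A = (K − N₀)/N₀ = (5.16×10^6 − 156000)/156000 = 32.077.
N(t) = K/(1 + A·e^(−rt)) = 5.16×10^6/(1 + 32.077×e^(−0.67×8.9)).
e^(−5.963) = 0.0025722; denominator = 1 + 32.077×0.0025722 = 1.0825.
N = 5.16×10^6/1.0825 = 4.76671×10^6.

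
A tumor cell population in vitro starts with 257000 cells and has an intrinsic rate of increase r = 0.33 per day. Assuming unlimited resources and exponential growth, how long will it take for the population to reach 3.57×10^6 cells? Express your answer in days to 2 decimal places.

7.97 days

Set N₀·e^(rt) = 3.57×10^6: e^(0.33·t) = 3.57×10^6/257000 = 13.891.
0.33·t = ln(13.891) = 2.6312, so t = 2.6312/0.33 = 7.9735.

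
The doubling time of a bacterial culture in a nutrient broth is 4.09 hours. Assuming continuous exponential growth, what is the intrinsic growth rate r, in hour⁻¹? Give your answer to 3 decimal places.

0.169 per hour

r = ln(2)/t_d = 0.6931/4.09 = 0.16947.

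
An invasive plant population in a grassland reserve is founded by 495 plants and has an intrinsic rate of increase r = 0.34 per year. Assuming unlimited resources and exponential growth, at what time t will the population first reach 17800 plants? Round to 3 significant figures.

Set N₀·e^(rt) = 17800: e^(0.34·t) = 17800/495 = 35.96.
0.34·t = ln(35.96) = 3.5824, so t = 3.5824/0.34 = 10.536.

10.5 years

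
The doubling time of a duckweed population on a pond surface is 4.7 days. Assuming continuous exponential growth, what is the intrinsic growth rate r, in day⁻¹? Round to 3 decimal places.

r = ln(2)/t_d = 0.6931/4.7 = 0.14748.

0.147 per day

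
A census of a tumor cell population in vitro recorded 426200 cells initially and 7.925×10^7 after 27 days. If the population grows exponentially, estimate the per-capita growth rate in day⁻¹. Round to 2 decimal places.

From N(t) = N₀·e^(rt): e^(r·27) = 7.925×10^7/426200 = 185.95.
r·27 = ln(185.95) = 5.2255, so r = 5.2255/27 = 0.19354.

0.19 per day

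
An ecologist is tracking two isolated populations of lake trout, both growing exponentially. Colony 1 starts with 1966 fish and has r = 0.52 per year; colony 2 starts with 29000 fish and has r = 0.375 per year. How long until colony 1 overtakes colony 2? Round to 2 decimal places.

Set 1966·e^(0.52t) = 29000·e^(0.375t).
e^((0.52 − 0.375)t) = 29000/1966 → e^(0.145·t) = 14.751.
0.145·t = ln(14.751) = 2.6913, so t = 2.6913/0.145 = 18.561.

18.56 years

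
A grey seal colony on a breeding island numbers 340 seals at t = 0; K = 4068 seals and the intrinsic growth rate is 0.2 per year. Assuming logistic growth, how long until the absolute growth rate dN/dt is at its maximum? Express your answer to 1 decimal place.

12.0 years

Logistic growth is fastest at N = K/2 = 2034.
A = (K − N₀)/N₀ = 10.965. Set K/(1 + A·e^(−rt)) = K/2 → A·e^(−rt) = 1.
e^(−0.2t) = 1/10.965 = 0.0912017, so t = ln(10.965)/0.2 = 2.3947/0.2 = 11.973.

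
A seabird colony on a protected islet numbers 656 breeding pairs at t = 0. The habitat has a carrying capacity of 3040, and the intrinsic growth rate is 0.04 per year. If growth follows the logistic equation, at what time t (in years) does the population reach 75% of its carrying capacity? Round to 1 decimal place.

59.7 years

A = (K − N₀)/N₀ = (3040 − 656)/656 = 3.6341.
Solve 3040/(1 + 3.6341·e^(−0.04t)) = 2280: 1 + 3.6341·e^(−0.04t) = 1.3333, so e^(−0.04t) = 0.0917226.
−0.04·t = ln(0.0917226) = -2.389, so t = 2.389/0.04 = 59.725.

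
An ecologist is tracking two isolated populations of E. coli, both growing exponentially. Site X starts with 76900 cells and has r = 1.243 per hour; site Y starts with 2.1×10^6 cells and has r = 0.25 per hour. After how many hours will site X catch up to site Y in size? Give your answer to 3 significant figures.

3.33 hours

Set 76900·e^(1.243t) = 2.1×10^6·e^(0.25t).
e^((1.243 − 0.25)t) = 2.1×10^6/76900 → e^(0.993·t) = 27.308.
0.993·t = ln(27.308) = 3.3072, so t = 3.3072/0.993 = 3.3305.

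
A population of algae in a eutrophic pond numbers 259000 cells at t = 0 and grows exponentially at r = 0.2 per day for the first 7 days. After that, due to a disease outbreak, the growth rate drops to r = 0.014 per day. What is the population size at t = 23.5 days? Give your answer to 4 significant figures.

Phase 1: N(7) = 259000·e^(0.2×7) = 259000·e^1.4 = 1.050297×10^6.
Phase 2 runs for 23.5 − 7 = 16.5 days at r = 0.014.
N(23.5) = 1.050297×10^6·e^(0.014×16.5) = 1.050297×10^6·e^0.231 = 1.323226×10^6.

1323000 cells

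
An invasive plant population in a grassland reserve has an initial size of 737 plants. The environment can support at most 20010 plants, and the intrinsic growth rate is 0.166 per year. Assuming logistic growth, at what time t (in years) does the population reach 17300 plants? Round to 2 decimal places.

A = (K − N₀)/N₀ = (20010 − 737)/737 = 26.151.
Solve 20010/(1 + 26.151·e^(−0.166t)) = 17300: 1 + 26.151·e^(−0.166t) = 1.1566, so e^(−0.166t) = 0.0059902.
−0.166·t = ln(0.0059902) = -5.1176, so t = 5.1176/0.166 = 30.829.

30.83 years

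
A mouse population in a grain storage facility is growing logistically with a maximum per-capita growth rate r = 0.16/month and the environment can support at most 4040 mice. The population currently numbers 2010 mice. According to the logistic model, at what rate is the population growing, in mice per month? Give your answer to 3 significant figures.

162 mice per month

dN/dt = rN(1 − N/K) = 0.16 × 2010 × (1 − 2010/4040).
1 − 2010/4040 = 0.50248; dN/dt = 0.16 × 2010 × 0.50248 = 161.6.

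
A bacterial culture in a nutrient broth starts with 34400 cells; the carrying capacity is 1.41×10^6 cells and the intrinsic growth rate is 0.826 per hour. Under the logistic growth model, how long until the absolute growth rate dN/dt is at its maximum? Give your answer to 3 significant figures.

Logistic growth is fastest at N = K/2 = 705000.
A = (K − N₀)/N₀ = 39.988. Set K/(1 + A·e^(−rt)) = K/2 → A·e^(−rt) = 1.
e^(−0.826t) = 1/39.988 = 0.0250073, so t = ln(39.988)/0.826 = 3.6886/0.826 = 4.4656.

4.47 hours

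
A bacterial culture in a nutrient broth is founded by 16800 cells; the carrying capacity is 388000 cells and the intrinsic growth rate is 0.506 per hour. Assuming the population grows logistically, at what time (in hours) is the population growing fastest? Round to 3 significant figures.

Logistic growth is fastest at N = K/2 = 194000.
A = (K − N₀)/N₀ = 22.095. Set K/(1 + A·e^(−rt)) = K/2 → A·e^(−rt) = 1.
e^(−0.506t) = 1/22.095 = 0.0452586, so t = ln(22.095)/0.506 = 3.0954/0.506 = 6.1173.

6.12 hours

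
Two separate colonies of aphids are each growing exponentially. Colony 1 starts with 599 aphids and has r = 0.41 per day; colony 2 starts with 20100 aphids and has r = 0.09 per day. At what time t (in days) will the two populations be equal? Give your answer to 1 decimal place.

11.0 days

Set 599·e^(0.41t) = 20100·e^(0.09t).
e^((0.41 − 0.09)t) = 20100/599 → e^(0.32·t) = 33.556.
0.32·t = ln(33.556) = 3.5132, so t = 3.5132/0.32 = 10.979.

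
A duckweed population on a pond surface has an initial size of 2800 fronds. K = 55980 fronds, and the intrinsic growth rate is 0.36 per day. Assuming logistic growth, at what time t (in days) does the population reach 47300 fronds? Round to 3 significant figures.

A = (K − N₀)/N₀ = (55980 − 2800)/2800 = 18.993.
Solve 55980/(1 + 18.993·e^(−0.36t)) = 47300: 1 + 18.993·e^(−0.36t) = 1.1835, so e^(−0.36t) = 0.00966203.
−0.36·t = ln(0.00966203) = -4.6396, so t = 4.6396/0.36 = 12.888.

12.9 days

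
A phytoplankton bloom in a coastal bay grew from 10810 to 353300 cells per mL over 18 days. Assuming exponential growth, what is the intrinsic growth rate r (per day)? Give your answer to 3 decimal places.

0.194 per day

From N(t) = N₀·e^(rt): e^(r·18) = 353300/10810 = 32.683.
r·18 = ln(32.683) = 3.4868, so r = 3.4868/18 = 0.19371.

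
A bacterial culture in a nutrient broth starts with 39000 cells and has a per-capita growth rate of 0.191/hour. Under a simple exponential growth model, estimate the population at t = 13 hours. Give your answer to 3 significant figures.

N(t) = N₀·e^(rt) = 39000 × e^(0.191×13) = 39000 × e^2.483.
e^2.483 ≈ 11.977, so N ≈ 39000 × 11.977 = 467109.

467000 cells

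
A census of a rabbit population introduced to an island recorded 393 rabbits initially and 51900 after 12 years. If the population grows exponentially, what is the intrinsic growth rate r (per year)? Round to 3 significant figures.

From N(t) = N₀·e^(rt): e^(r·12) = 51900/393 = 132.06.
r·12 = ln(132.06) = 4.8833, so r = 4.8833/12 = 0.40694.

0.407 per year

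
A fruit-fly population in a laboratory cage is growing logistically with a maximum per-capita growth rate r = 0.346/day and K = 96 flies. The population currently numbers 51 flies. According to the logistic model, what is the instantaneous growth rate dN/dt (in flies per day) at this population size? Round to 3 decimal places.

8.272 flies per day

dN/dt = rN(1 − N/K) = 0.346 × 51 × (1 − 51/96).
1 − 51/96 = 0.46875; dN/dt = 0.346 × 51 × 0.46875 = 8.2716.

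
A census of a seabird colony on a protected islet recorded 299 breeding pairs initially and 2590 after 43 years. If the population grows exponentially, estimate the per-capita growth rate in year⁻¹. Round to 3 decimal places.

From N(t) = N₀·e^(rt): e^(r·43) = 2590/299 = 8.6622.
r·43 = ln(8.6622) = 2.159, so r = 2.159/43 = 0.050209.

0.050 per year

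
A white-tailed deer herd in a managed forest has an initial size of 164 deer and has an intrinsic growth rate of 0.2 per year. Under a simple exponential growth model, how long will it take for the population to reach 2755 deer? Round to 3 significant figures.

Set N₀·e^(rt) = 2755: e^(0.2·t) = 2755/164 = 16.799.
0.2·t = ln(16.799) = 2.8213, so t = 2.8213/0.2 = 14.107.

14.1 years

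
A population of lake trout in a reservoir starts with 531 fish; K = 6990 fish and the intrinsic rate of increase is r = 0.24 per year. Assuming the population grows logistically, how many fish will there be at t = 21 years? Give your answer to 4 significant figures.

6480 fish

A = (K − N₀)/N₀ = (6990 − 531)/531 = 12.164.
N(t) = K/(1 + A·e^(−rt)) = 6990/(1 + 12.164×e^(−0.24×21)).
e^(−5.04) = 0.0064737; denominator = 1 + 12.164×0.0064737 = 1.0787.
N = 6990/1.0787 = 6479.75.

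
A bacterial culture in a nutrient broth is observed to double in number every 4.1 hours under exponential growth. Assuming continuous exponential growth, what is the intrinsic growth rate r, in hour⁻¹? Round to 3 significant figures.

r = ln(2)/t_d = 0.6931/4.1 = 0.16906.

0.169 per hour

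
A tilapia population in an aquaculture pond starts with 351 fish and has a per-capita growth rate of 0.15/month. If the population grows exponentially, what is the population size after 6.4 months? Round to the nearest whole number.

917 fish

N(t) = N₀·e^(rt) = 351 × e^(0.15×6.4) = 351 × e^0.96.
e^0.96 ≈ 2.6117, so N ≈ 351 × 2.6117 = 916.705.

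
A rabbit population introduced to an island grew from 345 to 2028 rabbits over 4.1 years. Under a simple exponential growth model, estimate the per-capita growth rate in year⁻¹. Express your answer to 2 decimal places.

From N(t) = N₀·e^(rt): e^(r·4.1) = 2028/345 = 5.8783.
r·4.1 = ln(5.8783) = 1.7713, so r = 1.7713/4.1 = 0.43201.

0.43 per year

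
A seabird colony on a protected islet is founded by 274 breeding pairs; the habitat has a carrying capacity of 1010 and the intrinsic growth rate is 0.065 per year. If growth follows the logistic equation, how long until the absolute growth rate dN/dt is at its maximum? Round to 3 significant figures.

15.2 years

Logistic growth is fastest at N = K/2 = 505.
A = (K − N₀)/N₀ = 2.6861. Set K/(1 + A·e^(−rt)) = K/2 → A·e^(−rt) = 1.
e^(−0.065t) = 1/2.6861 = 0.372283, so t = ln(2.6861)/0.065 = 0.9881/0.065 = 15.202.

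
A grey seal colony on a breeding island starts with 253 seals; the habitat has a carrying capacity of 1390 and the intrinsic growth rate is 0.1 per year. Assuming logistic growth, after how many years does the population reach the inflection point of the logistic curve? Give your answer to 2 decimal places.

Logistic growth is fastest at N = K/2 = 695.
A = (K − N₀)/N₀ = 4.4941. Set K/(1 + A·e^(−rt)) = K/2 → A·e^(−rt) = 1.
e^(−0.1t) = 1/4.4941 = 0.222515, so t = ln(4.4941)/0.1 = 1.5028/0.1 = 15.028.

15.03 years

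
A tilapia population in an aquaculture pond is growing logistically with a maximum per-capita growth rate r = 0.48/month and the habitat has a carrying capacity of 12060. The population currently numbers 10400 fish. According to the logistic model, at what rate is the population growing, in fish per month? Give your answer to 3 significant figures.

687 fish per month

dN/dt = rN(1 − N/K) = 0.48 × 10400 × (1 − 10400/12060).
1 − 10400/12060 = 0.13765; dN/dt = 0.48 × 10400 × 0.13765 = 687.12.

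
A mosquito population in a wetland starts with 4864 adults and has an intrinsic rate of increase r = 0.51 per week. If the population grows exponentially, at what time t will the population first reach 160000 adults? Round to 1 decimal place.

6.8 weeks

Set N₀·e^(rt) = 160000: e^(0.51·t) = 160000/4864 = 32.895.
0.51·t = ln(32.895) = 3.4933, so t = 3.4933/0.51 = 6.8496.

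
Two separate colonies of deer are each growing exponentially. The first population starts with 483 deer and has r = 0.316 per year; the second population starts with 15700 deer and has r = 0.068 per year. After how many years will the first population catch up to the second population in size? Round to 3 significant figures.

Set 483·e^(0.316t) = 15700·e^(0.068t).
e^((0.316 − 0.068)t) = 15700/483 → e^(0.248·t) = 32.505.
0.248·t = ln(32.505) = 3.4814, so t = 3.4814/0.248 = 14.038.

14.0 years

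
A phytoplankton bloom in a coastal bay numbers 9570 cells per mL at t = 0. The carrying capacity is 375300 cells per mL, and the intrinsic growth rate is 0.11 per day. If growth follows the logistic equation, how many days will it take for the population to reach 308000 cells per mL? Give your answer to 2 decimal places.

46.95 days

A = (K − N₀)/N₀ = (375300 − 9570)/9570 = 38.216.
Solve 375300/(1 + 38.216·e^(−0.11t)) = 308000: 1 + 38.216·e^(−0.11t) = 1.2185, so e^(−0.11t) = 0.00571763.
−0.11·t = ln(0.00571763) = -5.1642, so t = 5.1642/0.11 = 46.947.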